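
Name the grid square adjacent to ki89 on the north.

KJ80

Latitude square 9; +1 → 10, wraps to 0, carry into field.
Latitude field I = 8; +1 → 9 = J.
The longitude characters are unchanged.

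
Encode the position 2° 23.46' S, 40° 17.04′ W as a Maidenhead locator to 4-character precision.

GI97

Offset from 180°W / 90°S: lon 139.72°, lat 87.61°.
Field: lon ⌊139.72/20⌋ = 6 → G; lat ⌊87.61/10⌋ = 8 → I.
Square: lon ⌊19.72/2⌋ = 9; lat ⌊7.61/1⌋ = 7.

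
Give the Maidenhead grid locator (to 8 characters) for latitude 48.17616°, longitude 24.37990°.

KN28ee52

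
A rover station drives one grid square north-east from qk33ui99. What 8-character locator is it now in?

QK33vj00

Longitude extended square 9; +1 → 10, wraps to 0, carry into subsquare.
Longitude subsquare u = 20; +1 → 21 = v.
Latitude extended square 9; +1 → 10, wraps to 0, carry into subsquare.
Latitude subsquare i = 8; +1 → 9 = j.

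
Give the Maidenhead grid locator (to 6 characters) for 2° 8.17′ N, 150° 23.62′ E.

QJ52ed

Offset from 180°W / 90°S: lon 330.3937°, lat 92.1362°.
Field: lon ⌊330.3937/20⌋ = 16 → Q; lat ⌊92.1362/10⌋ = 9 → J.
Square: lon ⌊10.3937/2⌋ = 5; lat ⌊2.1362/1⌋ = 2.
Subsquare: lon ⌊0.3937/0.0833333⌋ = 4 → e; lat ⌊0.1362/0.0416667⌋ = 3 → d.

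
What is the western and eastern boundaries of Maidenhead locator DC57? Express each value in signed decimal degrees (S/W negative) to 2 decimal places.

-110.00, -108.00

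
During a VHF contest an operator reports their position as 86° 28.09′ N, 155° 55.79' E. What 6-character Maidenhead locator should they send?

QR76xl

Shift to the Maidenhead origin (180°W, 90°S): lon 335.9298, lat 176.4682.
Field (20°×10°, letters A–R): lon ⌊335.9298/20⌋ = 16 → Q; lat ⌊176.4682/10⌋ = 17 → R.
Square (2°×1°, digits 0–9): lon ⌊15.9298/2⌋ = 7; lat ⌊6.4682/1⌋ = 6.
Subsquare (5′×2.5′, letters a–x): lon ⌊1.9298/0.0833333⌋ = 23 → x; lat ⌊0.4682/0.0416667⌋ = 11 → l.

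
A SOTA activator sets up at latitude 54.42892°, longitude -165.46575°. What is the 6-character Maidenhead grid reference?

AO74gk

Add 180° to longitude and 90° to latitude: 14.5342, 144.4289.
Field: 14.5342/20 → 0 → A, 144.4289/10 → 14 → O; chars AO.
Square: 14.5342/2 → 7, 4.4289/1 → 4; chars 74.
Subsquare: 0.5342/0.0833333 → 6 → g, 0.4289/0.0416667 → 10 → k; chars gk.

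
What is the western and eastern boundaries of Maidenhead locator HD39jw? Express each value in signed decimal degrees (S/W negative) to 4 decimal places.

-33.2500, -33.1667

Field H=7, D=3: +7·20° lon, +3·10° lat → SW at lon -40°, lat -60°.
Square 3, 9: +3·2° lon, +9·1° lat → SW at lon -34°, lat -51°.
Subsquare j=9, w=22: +9·0.0833333° lon, +22·0.0416667° lat → SW at lon -33.25°, lat -50.0833°.
Cell spans 0.0833333° lon × 0.0416667° lat.
west -33.2500, east -33.1667.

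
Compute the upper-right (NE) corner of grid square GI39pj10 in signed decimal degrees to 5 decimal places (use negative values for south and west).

-0.62083, -52.73333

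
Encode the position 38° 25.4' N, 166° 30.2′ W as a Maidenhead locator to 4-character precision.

Add 180° to longitude and 90° to latitude: 13.50, 128.42.
Field (20°×10°, letters A–R): 13.50/20 → 0 → A, 128.42/10 → 12 → M; chars AM.
Square (2°×1°, digits 0–9): 13.50/2 → 6, 8.42/1 → 8; chars 68.

AM68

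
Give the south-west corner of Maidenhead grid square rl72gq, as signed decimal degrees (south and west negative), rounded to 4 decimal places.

22.6667, 174.5000

Field R=17, L=11: +17·20° lon, +11·10° lat → SW at lon 160°, lat 20°.
Square 7, 2: +7·2° lon, +2·1° lat → SW at lon 174°, lat 22°.
Subsquare g=6, q=16: +6·0.0833333° lon, +16·0.0416667° lat → SW at lon 174.5°, lat 22.6667°.
latitude 22.6667, longitude 174.5000.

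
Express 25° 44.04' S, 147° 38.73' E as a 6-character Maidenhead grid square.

QG34tg

Add 180° to longitude and 90° to latitude: 327.6455, 64.2660.
Field: 327.6455/20 → 16 → Q, 64.2660/10 → 6 → G; chars QG.
Square: 7.6455/2 → 3, 4.2660/1 → 4; chars 34.
Subsquare: 1.6455/0.0833333 → 19 → t, 0.2660/0.0416667 → 6 → g; chars tg.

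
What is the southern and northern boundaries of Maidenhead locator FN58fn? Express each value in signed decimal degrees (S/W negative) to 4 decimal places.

48.5417, 48.5833

Field F=5, N=13: +5·20° lon, +13·10° lat → SW at lon -80°, lat 40°.
Square 5, 8: +5·2° lon, +8·1° lat → SW at lon -70°, lat 48°.
Subsquare f=5, n=13: +5·0.0833333° lon, +13·0.0416667° lat → SW at lon -69.5833°, lat 48.5417°.
Cell spans 0.0833333° lon × 0.0416667° lat.
south 48.5417, north 48.5833.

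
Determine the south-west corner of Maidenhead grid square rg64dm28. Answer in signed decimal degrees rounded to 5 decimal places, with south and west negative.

Field R=17, G=6: +17·20° lon, +6·10° lat → SW at lon 160°, lat -30°.
Square 6, 4: +6·2° lon, +4·1° lat → SW at lon 172°, lat -26°.
Subsquare d=3, m=12: +3·0.0833333° lon, +12·0.0416667° lat → SW at lon 172.25°, lat -25.5°.
Extended square 2, 8: +2·0.00833333° lon, +8·0.00416667° lat → SW at lon 172.267°, lat -25.4667°.
latitude -25.46667, longitude 172.26667.

-25.46667, 172.26667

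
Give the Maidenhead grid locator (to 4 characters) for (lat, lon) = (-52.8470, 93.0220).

ND67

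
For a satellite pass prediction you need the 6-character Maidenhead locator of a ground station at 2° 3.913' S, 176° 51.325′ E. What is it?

RI87kw

Offset from 180°W / 90°S: lon 356.8554°, lat 87.9348°.
Field (20°×10°, letters A–R): lon ⌊356.8554/20⌋ = 17 → R; lat ⌊87.9348/10⌋ = 8 → I.
Square (2°×1°, digits 0–9): lon ⌊16.8554/2⌋ = 8; lat ⌊7.9348/1⌋ = 7.
Subsquare (5′×2.5′, letters a–x): lon ⌊0.8554/0.0833333⌋ = 10 → k; lat ⌊0.9348/0.0416667⌋ = 22 → w.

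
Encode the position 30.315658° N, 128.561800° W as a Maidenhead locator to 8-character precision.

Add 180° to longitude and 90° to latitude: 51.43820, 120.31566.
Field: lon ⌊51.43820/20⌋ = 2 → C; lat ⌊120.31566/10⌋ = 12 → M.
Square: lon ⌊11.43820/2⌋ = 5; lat ⌊0.31566/1⌋ = 0.
Subsquare: lon ⌊1.43820/0.0833333⌋ = 17 → r; lat ⌊0.31566/0.0416667⌋ = 7 → h.
Extended square: lon ⌊0.02153/0.00833333⌋ = 2; lat ⌊0.02399/0.00416667⌋ = 5.

CM50rh25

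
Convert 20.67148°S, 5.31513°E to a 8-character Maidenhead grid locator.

JG29ph78

Offset from 180°W / 90°S: lon 185.31513°, lat 69.32852°.
Field: lon ⌊185.31513/20⌋ = 9 → J; lat ⌊69.32852/10⌋ = 6 → G.
Square: lon ⌊5.31513/2⌋ = 2; lat ⌊9.32852/1⌋ = 9.
Subsquare: lon ⌊1.31513/0.0833333⌋ = 15 → p; lat ⌊0.32852/0.0416667⌋ = 7 → h.
Extended square: lon ⌊0.06513/0.00833333⌋ = 7; lat ⌊0.03685/0.00416667⌋ = 8.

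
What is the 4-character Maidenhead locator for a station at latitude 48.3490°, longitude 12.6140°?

JN68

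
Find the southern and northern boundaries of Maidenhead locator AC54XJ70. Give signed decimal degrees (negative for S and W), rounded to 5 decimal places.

-65.62500, -65.62083

Field A=0, C=2: +0·20° lon, +2·10° lat → SW at lon -180°, lat -70°.
Square 5, 4: +5·2° lon, +4·1° lat → SW at lon -170°, lat -66°.
Subsquare x=23, j=9: +23·0.0833333° lon, +9·0.0416667° lat → SW at lon -168.083°, lat -65.625°.
Extended square 7, 0: +7·0.00833333° lon, +0·0.00416667° lat → SW at lon -168.025°, lat -65.625°.
Cell spans 0.00833333° lon × 0.00416667° lat.
south -65.62500, north -65.62083.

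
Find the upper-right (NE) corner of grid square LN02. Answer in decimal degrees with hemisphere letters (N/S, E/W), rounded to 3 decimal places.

Field L=11, N=13: +11·20° lon, +13·10° lat → SW at lon 40°, lat 40°.
Square 0, 2: +0·2° lon, +2·1° lat → SW at lon 40°, lat 42°.
Cell spans 2° lon × 1° lat. NE corner is SW corner plus one full cell.
latitude 43.000° N, longitude 42.000° E.

43.000° N, 42.000° E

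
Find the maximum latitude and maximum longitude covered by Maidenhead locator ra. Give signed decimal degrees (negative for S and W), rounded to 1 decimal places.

-80.0, 180.0

Field R=17, A=0: +17·20° lon, +0·10° lat → SW at lon 160°, lat -90°.
Cell spans 20° lon × 10° lat. NE corner is SW corner plus one full cell.
latitude -80.0, longitude 180.0.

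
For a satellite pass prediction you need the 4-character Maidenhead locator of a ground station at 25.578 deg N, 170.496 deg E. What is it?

Add 180° to longitude and 90° to latitude: 350.50, 115.58.
Field: lon ⌊350.50/20⌋ = 17 → R; lat ⌊115.58/10⌋ = 11 → L.
Square: lon ⌊10.50/2⌋ = 5; lat ⌊5.58/1⌋ = 5.

RL55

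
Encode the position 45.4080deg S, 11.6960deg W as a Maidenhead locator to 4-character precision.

Shift to the Maidenhead origin (180°W, 90°S): lon 168.30, lat 44.59.
Field (20°×10°, letters A–R): 168.30/20 → 8 → I, 44.59/10 → 4 → E; chars IE.
Square (2°×1°, digits 0–9): 8.30/2 → 4, 4.59/1 → 4; chars 44.

IE44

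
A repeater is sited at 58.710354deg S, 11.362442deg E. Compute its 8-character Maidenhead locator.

JD51qg39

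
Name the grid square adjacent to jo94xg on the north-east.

KO04ah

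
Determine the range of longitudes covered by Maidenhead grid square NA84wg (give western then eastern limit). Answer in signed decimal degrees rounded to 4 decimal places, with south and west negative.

Field N=13, A=0: +13·20° lon, +0·10° lat → SW at lon 80°, lat -90°.
Square 8, 4: +8·2° lon, +4·1° lat → SW at lon 96°, lat -86°.
Subsquare w=22, g=6: +22·0.0833333° lon, +6·0.0416667° lat → SW at lon 97.8333°, lat -85.75°.
Cell spans 0.0833333° lon × 0.0416667° lat.
west 97.8333, east 97.9167.

97.8333, 97.9167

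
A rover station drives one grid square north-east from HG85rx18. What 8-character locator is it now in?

HG85rx29

Longitude extended square 1; +1 → 2.
Latitude extended square 8; +1 → 9.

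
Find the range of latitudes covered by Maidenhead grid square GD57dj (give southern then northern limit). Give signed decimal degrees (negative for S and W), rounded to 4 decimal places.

Field G=6, D=3: +6·20° lon, +3·10° lat → SW at lon -60°, lat -60°.
Square 5, 7: +5·2° lon, +7·1° lat → SW at lon -50°, lat -53°.
Subsquare d=3, j=9: +3·0.0833333° lon, +9·0.0416667° lat → SW at lon -49.75°, lat -52.625°.
Cell spans 0.0833333° lon × 0.0416667° lat.
south -52.6250, north -52.5833.

-52.6250, -52.5833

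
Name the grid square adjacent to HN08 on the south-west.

GN97

Longitude square 0; −1 → -1, wraps to 9, carry into field.
Longitude field H = 7; −1 → 6 = G.
Latitude square 8; −1 → 7.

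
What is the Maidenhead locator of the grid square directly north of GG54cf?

Latitude subsquare f = 5; +1 → 6 = g.
The longitude characters are unchanged.

GG54cg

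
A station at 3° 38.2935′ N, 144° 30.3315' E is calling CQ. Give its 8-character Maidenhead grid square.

QJ23gp03

Add 180° to longitude and 90° to latitude: 324.50553, 93.63823.
Field: 324.50553/20 → 16 → Q, 93.63823/10 → 9 → J; chars QJ.
Square: 4.50553/2 → 2, 3.63823/1 → 3; chars 23.
Subsquare: 0.50553/0.0833333 → 6 → g, 0.63823/0.0416667 → 15 → p; chars gp.
Extended square: 0.00553/0.00833333 → 0, 0.01323/0.00416667 → 3; chars 03.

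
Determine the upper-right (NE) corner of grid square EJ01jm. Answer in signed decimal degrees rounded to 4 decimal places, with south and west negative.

Field E=4, J=9: +4·20° lon, +9·10° lat → SW at lon -100°, lat 0°.
Square 0, 1: +0·2° lon, +1·1° lat → SW at lon -100°, lat 1°.
Subsquare j=9, m=12: +9·0.0833333° lon, +12·0.0416667° lat → SW at lon -99.25°, lat 1.5°.
Cell spans 0.0833333° lon × 0.0416667° lat. NE corner is SW corner plus one full cell.
latitude 1.5417, longitude -99.1667.

1.5417, -99.1667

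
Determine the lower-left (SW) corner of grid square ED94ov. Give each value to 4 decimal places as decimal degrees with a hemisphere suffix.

Field E=4, D=3: +4·20° lon, +3·10° lat → SW at lon -100°, lat -60°.
Square 9, 4: +9·2° lon, +4·1° lat → SW at lon -82°, lat -56°.
Subsquare o=14, v=21: +14·0.0833333° lon, +21·0.0416667° lat → SW at lon -80.8333°, lat -55.125°.
latitude 55.1250° S, longitude 80.8333° W.

55.1250° S, 80.8333° W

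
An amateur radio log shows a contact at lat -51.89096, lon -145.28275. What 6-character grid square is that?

Offset from 180°W / 90°S: lon 34.7173°, lat 38.1090°.
Field: 34.7173/20 → 1 → B, 38.1090/10 → 3 → D; chars BD.
Square: 14.7173/2 → 7, 8.1090/1 → 8; chars 78.
Subsquare: 0.7173/0.0833333 → 8 → i, 0.1090/0.0416667 → 2 → c; chars ic.

BD78ic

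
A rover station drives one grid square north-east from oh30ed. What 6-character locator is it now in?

Longitude subsquare e = 4; +1 → 5 = f.
Latitude subsquare d = 3; +1 → 4 = e.

OH30fe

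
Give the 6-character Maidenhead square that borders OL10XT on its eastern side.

Longitude subsquare x = 23; +1 → 24, wraps to 0 = a, carry into square.
Longitude square 1; +1 → 2.
The latitude characters are unchanged.

OL20at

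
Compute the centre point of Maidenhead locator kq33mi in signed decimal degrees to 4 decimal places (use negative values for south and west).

Field K=10, Q=16: +10·20° lon, +16·10° lat → SW at lon 20°, lat 70°.
Square 3, 3: +3·2° lon, +3·1° lat → SW at lon 26°, lat 73°.
Subsquare m=12, i=8: +12·0.0833333° lon, +8·0.0416667° lat → SW at lon 27°, lat 73.3333°.
Cell spans 0.0833333° lon × 0.0416667° lat. Centre is SW corner plus half of each.
latitude 73.3542, longitude 27.0417.

73.3542, 27.0417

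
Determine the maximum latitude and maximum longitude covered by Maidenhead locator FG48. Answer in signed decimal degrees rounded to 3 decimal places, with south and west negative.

-21.000, -70.000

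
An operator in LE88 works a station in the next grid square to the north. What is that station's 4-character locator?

LE89

Latitude square 8; +1 → 9.
The longitude characters are unchanged.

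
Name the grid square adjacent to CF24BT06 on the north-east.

CF24bt17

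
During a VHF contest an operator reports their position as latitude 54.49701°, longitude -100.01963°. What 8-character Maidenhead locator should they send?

DO94xl79

Add 180° to longitude and 90° to latitude: 79.98037, 144.49701.
Field (20°×10°, letters A–R): lon ⌊79.98037/20⌋ = 3 → D; lat ⌊144.49701/10⌋ = 14 → O.
Square (2°×1°, digits 0–9): lon ⌊19.98037/2⌋ = 9; lat ⌊4.49701/1⌋ = 4.
Subsquare (5′×2.5′, letters a–x): lon ⌊1.98037/0.0833333⌋ = 23 → x; lat ⌊0.49701/0.0416667⌋ = 11 → l.
Extended square (30″×15″, digits 0–9): lon ⌊0.06370/0.00833333⌋ = 7; lat ⌊0.03868/0.00416667⌋ = 9.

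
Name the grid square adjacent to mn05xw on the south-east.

MN15av

Longitude subsquare x = 23; +1 → 24, wraps to 0 = a, carry into square.
Longitude square 0; +1 → 1.
Latitude subsquare w = 22; −1 → 21 = v.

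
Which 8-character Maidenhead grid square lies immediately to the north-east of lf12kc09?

LF12kd10

Longitude extended square 0; +1 → 1.
Latitude extended square 9; +1 → 10, wraps to 0, carry into subsquare.
Latitude subsquare c = 2; +1 → 3 = d.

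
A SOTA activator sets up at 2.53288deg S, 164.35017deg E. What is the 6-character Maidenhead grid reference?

RI27el

Add 180° to longitude and 90° to latitude: 344.3502, 87.4671.
Field: lon ⌊344.3502/20⌋ = 17 → R; lat ⌊87.4671/10⌋ = 8 → I.
Square: lon ⌊4.3502/2⌋ = 2; lat ⌊7.4671/1⌋ = 7.
Subsquare: lon ⌊0.3502/0.0833333⌋ = 4 → e; lat ⌊0.4671/0.0416667⌋ = 11 → l.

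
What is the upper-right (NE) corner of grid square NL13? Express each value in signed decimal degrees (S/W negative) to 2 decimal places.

24.00, 84.00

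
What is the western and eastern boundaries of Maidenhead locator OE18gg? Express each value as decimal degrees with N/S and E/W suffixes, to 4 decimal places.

102.5000° E, 102.5833° E

Field O=14, E=4: +14·20° lon, +4·10° lat → SW at lon 100°, lat -50°.
Square 1, 8: +1·2° lon, +8·1° lat → SW at lon 102°, lat -42°.
Subsquare g=6, g=6: +6·0.0833333° lon, +6·0.0416667° lat → SW at lon 102.5°, lat -41.75°.
Cell spans 0.0833333° lon × 0.0416667° lat.
west 102.5000° E, east 102.5833° E.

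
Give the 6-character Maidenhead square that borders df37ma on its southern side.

DF36mx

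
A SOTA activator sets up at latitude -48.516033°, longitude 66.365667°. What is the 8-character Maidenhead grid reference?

ME31el36

Shift to the Maidenhead origin (180°W, 90°S): lon 246.36567, lat 41.48397.
Field: 246.36567/20 → 12 → M, 41.48397/10 → 4 → E; chars ME.
Square: 6.36567/2 → 3, 1.48397/1 → 1; chars 31.
Subsquare: 0.36567/0.0833333 → 4 → e, 0.48397/0.0416667 → 11 → l; chars el.
Extended square: 0.03233/0.00833333 → 3, 0.02563/0.00416667 → 6; chars 36.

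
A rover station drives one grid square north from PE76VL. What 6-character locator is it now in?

PE76vm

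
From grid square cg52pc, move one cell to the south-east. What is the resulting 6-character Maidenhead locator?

CG52qb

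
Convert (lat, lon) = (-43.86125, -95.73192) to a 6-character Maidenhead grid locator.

Offset from 180°W / 90°S: lon 84.2681°, lat 46.1388°.
Field: 84.2681/20 → 4 → E, 46.1388/10 → 4 → E; chars EE.
Square: 4.2681/2 → 2, 6.1388/1 → 6; chars 26.
Subsquare: 0.2681/0.0833333 → 3 → d, 0.1388/0.0416667 → 3 → d; chars dd.

EE26dd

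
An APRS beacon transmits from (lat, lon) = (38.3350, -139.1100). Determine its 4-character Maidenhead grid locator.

Shift to the Maidenhead origin (180°W, 90°S): lon 40.89, lat 128.34.
Field (20°×10°, letters A–R): lon ⌊40.89/20⌋ = 2 → C; lat ⌊128.34/10⌋ = 12 → M.
Square (2°×1°, digits 0–9): lon ⌊0.89/2⌋ = 0; lat ⌊8.34/1⌋ = 8.

CM08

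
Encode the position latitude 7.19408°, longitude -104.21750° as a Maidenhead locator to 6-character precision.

DJ77ve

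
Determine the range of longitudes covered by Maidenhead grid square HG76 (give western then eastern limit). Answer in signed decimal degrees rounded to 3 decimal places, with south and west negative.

-26.000, -24.000

Field H=7, G=6: +7·20° lon, +6·10° lat → SW at lon -40°, lat -30°.
Square 7, 6: +7·2° lon, +6·1° lat → SW at lon -26°, lat -24°.
Cell spans 2° lon × 1° lat.
west -26.000, east -24.000.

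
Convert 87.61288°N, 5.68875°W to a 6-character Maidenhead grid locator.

IR77do

Add 180° to longitude and 90° to latitude: 174.3113, 177.6129.
Field (20°×10°, letters A–R): lon ⌊174.3113/20⌋ = 8 → I; lat ⌊177.6129/10⌋ = 17 → R.
Square (2°×1°, digits 0–9): lon ⌊14.3113/2⌋ = 7; lat ⌊7.6129/1⌋ = 7.
Subsquare (5′×2.5′, letters a–x): lon ⌊0.3113/0.0833333⌋ = 3 → d; lat ⌊0.6129/0.0416667⌋ = 14 → o.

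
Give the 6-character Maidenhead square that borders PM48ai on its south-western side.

Longitude subsquare a = 0; −1 → -1, wraps to 23 = x, carry into square.
Longitude square 4; −1 → 3.
Latitude subsquare i = 8; −1 → 7 = h.

PM38xh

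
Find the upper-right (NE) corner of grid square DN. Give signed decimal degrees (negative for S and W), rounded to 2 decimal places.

50.00, -100.00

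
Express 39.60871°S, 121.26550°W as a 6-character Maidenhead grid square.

CF90ij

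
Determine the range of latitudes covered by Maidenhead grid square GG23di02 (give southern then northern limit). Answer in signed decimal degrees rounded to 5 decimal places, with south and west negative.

-26.65833, -26.65417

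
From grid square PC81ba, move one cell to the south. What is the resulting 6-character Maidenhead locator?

PC80bx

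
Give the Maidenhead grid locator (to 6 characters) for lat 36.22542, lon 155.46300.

QM76rf

Add 180° to longitude and 90° to latitude: 335.4630, 126.2254.
Field (20°×10°, letters A–R): lon ⌊335.4630/20⌋ = 16 → Q; lat ⌊126.2254/10⌋ = 12 → M.
Square (2°×1°, digits 0–9): lon ⌊15.4630/2⌋ = 7; lat ⌊6.2254/1⌋ = 6.
Subsquare (5′×2.5′, letters a–x): lon ⌊1.4630/0.0833333⌋ = 17 → r; lat ⌊0.2254/0.0416667⌋ = 5 → f.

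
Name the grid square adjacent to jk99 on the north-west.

Longitude square 9; −1 → 8.
Latitude square 9; +1 → 10, wraps to 0, carry into field.
Latitude field K = 10; +1 → 11 = L.

JL80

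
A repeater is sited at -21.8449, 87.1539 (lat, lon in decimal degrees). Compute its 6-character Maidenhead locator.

Shift to the Maidenhead origin (180°W, 90°S): lon 267.1539, lat 68.1551.
Field: 267.1539/20 → 13 → N, 68.1551/10 → 6 → G; chars NG.
Square: 7.1539/2 → 3, 8.1551/1 → 8; chars 38.
Subsquare: 1.1539/0.0833333 → 13 → n, 0.1551/0.0416667 → 3 → d; chars nd.

NG38nd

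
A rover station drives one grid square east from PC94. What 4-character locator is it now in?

Longitude square 9; +1 → 10, wraps to 0, carry into field.
Longitude field P = 15; +1 → 16 = Q.
The latitude characters are unchanged.

QC04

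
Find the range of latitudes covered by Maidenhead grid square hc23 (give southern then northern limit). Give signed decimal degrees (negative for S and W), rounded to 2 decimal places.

Field H=7, C=2: +7·20° lon, +2·10° lat → SW at lon -40°, lat -70°.
Square 2, 3: +2·2° lon, +3·1° lat → SW at lon -36°, lat -67°.
Cell spans 2° lon × 1° lat.
south -67.00, north -66.00.

-67.00, -66.00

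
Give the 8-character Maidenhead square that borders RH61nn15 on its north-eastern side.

RH61nn26

Longitude extended square 1; +1 → 2.
Latitude extended square 5; +1 → 6.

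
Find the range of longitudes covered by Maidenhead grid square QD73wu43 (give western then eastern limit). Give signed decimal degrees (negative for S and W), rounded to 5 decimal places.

Field Q=16, D=3: +16·20° lon, +3·10° lat → SW at lon 140°, lat -60°.
Square 7, 3: +7·2° lon, +3·1° lat → SW at lon 154°, lat -57°.
Subsquare w=22, u=20: +22·0.0833333° lon, +20·0.0416667° lat → SW at lon 155.833°, lat -56.1667°.
Extended square 4, 3: +4·0.00833333° lon, +3·0.00416667° lat → SW at lon 155.867°, lat -56.1542°.
Cell spans 0.00833333° lon × 0.00416667° lat.
west 155.86667, east 155.87500.

155.86667, 155.87500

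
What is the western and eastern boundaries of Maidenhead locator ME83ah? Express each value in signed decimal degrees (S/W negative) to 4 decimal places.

76.0000, 76.0833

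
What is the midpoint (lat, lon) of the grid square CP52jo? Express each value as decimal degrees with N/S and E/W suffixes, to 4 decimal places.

62.6042° N, 129.2083° W

Field C=2, P=15: +2·20° lon, +15·10° lat → SW at lon -140°, lat 60°.
Square 5, 2: +5·2° lon, +2·1° lat → SW at lon -130°, lat 62°.
Subsquare j=9, o=14: +9·0.0833333° lon, +14·0.0416667° lat → SW at lon -129.25°, lat 62.5833°.
Cell spans 0.0833333° lon × 0.0416667° lat. Centre is SW corner plus half of each.
latitude 62.6042° N, longitude 129.2083° W.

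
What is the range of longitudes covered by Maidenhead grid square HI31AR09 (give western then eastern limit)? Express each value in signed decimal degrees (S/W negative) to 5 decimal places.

Field H=7, I=8: +7·20° lon, +8·10° lat → SW at lon -40°, lat -10°.
Square 3, 1: +3·2° lon, +1·1° lat → SW at lon -34°, lat -9°.
Subsquare a=0, r=17: +0·0.0833333° lon, +17·0.0416667° lat → SW at lon -34°, lat -8.29167°.
Extended square 0, 9: +0·0.00833333° lon, +9·0.00416667° lat → SW at lon -34°, lat -8.25417°.
Cell spans 0.00833333° lon × 0.00416667° lat.
west -34.00000, east -33.99167.

-34.00000, -33.99167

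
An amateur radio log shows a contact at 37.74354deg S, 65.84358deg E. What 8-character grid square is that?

MF22wg11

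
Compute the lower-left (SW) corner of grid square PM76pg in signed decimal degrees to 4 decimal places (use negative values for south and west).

36.2500, 135.2500

Field P=15, M=12: +15·20° lon, +12·10° lat → SW at lon 120°, lat 30°.
Square 7, 6: +7·2° lon, +6·1° lat → SW at lon 134°, lat 36°.
Subsquare p=15, g=6: +15·0.0833333° lon, +6·0.0416667° lat → SW at lon 135.25°, lat 36.25°.
latitude 36.2500, longitude 135.2500.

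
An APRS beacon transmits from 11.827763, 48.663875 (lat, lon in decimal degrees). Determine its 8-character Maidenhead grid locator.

LK41ht98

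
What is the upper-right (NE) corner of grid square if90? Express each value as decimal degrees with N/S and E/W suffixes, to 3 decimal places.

Field I=8, F=5: +8·20° lon, +5·10° lat → SW at lon -20°, lat -40°.
Square 9, 0: +9·2° lon, +0·1° lat → SW at lon -2°, lat -40°.
Cell spans 2° lon × 1° lat. NE corner is SW corner plus one full cell.
latitude 39.000° S, longitude 0.000° E.

39.000° S, 0.000° E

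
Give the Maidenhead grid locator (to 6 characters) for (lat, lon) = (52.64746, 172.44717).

Offset from 180°W / 90°S: lon 352.4472°, lat 142.6475°.
Field: 352.4472/20 → 17 → R, 142.6475/10 → 14 → O; chars RO.
Square: 12.4472/2 → 6, 2.6475/1 → 2; chars 62.
Subsquare: 0.4472/0.0833333 → 5 → f, 0.6475/0.0416667 → 15 → p; chars fp.

RO62fp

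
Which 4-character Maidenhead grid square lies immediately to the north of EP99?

EQ90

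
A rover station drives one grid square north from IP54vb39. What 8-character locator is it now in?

IP54vc30

Latitude extended square 9; +1 → 10, wraps to 0, carry into subsquare.
Latitude subsquare b = 1; +1 → 2 = c.
The longitude characters are unchanged.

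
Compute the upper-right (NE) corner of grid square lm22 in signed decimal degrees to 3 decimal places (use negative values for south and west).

Field L=11, M=12: +11·20° lon, +12·10° lat → SW at lon 40°, lat 30°.
Square 2, 2: +2·2° lon, +2·1° lat → SW at lon 44°, lat 32°.
Cell spans 2° lon × 1° lat. NE corner is SW corner plus one full cell.
latitude 33.000, longitude 46.000.

33.000, 46.000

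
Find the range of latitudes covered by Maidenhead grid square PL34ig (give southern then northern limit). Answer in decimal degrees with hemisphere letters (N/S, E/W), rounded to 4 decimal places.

24.2500° N, 24.2917° N

Field P=15, L=11: +15·20° lon, +11·10° lat → SW at lon 120°, lat 20°.
Square 3, 4: +3·2° lon, +4·1° lat → SW at lon 126°, lat 24°.
Subsquare i=8, g=6: +8·0.0833333° lon, +6·0.0416667° lat → SW at lon 126.667°, lat 24.25°.
Cell spans 0.0833333° lon × 0.0416667° lat.
south 24.2500° N, north 24.2917° N.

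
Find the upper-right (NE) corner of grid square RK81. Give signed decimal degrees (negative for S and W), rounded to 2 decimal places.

12.00, 178.00

Field R=17, K=10: +17·20° lon, +10·10° lat → SW at lon 160°, lat 10°.
Square 8, 1: +8·2° lon, +1·1° lat → SW at lon 176°, lat 11°.
Cell spans 2° lon × 1° lat. NE corner is SW corner plus one full cell.
latitude 12.00, longitude 178.00.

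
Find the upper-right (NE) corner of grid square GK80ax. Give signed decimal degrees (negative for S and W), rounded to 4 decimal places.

Field G=6, K=10: +6·20° lon, +10·10° lat → SW at lon -60°, lat 10°.
Square 8, 0: +8·2° lon, +0·1° lat → SW at lon -44°, lat 10°.
Subsquare a=0, x=23: +0·0.0833333° lon, +23·0.0416667° lat → SW at lon -44°, lat 10.9583°.
Cell spans 0.0833333° lon × 0.0416667° lat. NE corner is SW corner plus one full cell.
latitude 11.0000, longitude -43.9167.

11.0000, -43.9167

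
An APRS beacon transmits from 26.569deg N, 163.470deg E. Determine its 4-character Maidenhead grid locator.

RL16

Offset from 180°W / 90°S: lon 343.47°, lat 116.57°.
Field: lon ⌊343.47/20⌋ = 17 → R; lat ⌊116.57/10⌋ = 11 → L.
Square: lon ⌊3.47/2⌋ = 1; lat ⌊6.57/1⌋ = 6.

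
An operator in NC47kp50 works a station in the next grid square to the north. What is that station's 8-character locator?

NC47kp51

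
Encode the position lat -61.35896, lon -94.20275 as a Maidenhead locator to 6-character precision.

EC28vp

Offset from 180°W / 90°S: lon 85.7973°, lat 28.6410°.
Field (20°×10°, letters A–R): lon ⌊85.7973/20⌋ = 4 → E; lat ⌊28.6410/10⌋ = 2 → C.
Square (2°×1°, digits 0–9): lon ⌊5.7973/2⌋ = 2; lat ⌊8.6410/1⌋ = 8.
Subsquare (5′×2.5′, letters a–x): lon ⌊1.7973/0.0833333⌋ = 21 → v; lat ⌊0.6410/0.0416667⌋ = 15 → p.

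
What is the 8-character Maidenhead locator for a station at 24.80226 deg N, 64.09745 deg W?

FL74wt82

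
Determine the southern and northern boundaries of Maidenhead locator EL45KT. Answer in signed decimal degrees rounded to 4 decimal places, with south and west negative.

Field E=4, L=11: +4·20° lon, +11·10° lat → SW at lon -100°, lat 20°.
Square 4, 5: +4·2° lon, +5·1° lat → SW at lon -92°, lat 25°.
Subsquare k=10, t=19: +10·0.0833333° lon, +19·0.0416667° lat → SW at lon -91.1667°, lat 25.7917°.
Cell spans 0.0833333° lon × 0.0416667° lat.
south 25.7917, north 25.8333.

25.7917, 25.8333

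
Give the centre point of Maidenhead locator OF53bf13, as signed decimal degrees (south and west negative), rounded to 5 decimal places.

-36.77708, 110.09583

Field O=14, F=5: +14·20° lon, +5·10° lat → SW at lon 100°, lat -40°.
Square 5, 3: +5·2° lon, +3·1° lat → SW at lon 110°, lat -37°.
Subsquare b=1, f=5: +1·0.0833333° lon, +5·0.0416667° lat → SW at lon 110.083°, lat -36.7917°.
Extended square 1, 3: +1·0.00833333° lon, +3·0.00416667° lat → SW at lon 110.092°, lat -36.7792°.
Cell spans 0.00833333° lon × 0.00416667° lat. Centre is SW corner plus half of each.
latitude -36.77708, longitude 110.09583.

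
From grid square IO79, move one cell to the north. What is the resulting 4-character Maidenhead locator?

Latitude square 9; +1 → 10, wraps to 0, carry into field.
Latitude field O = 14; +1 → 15 = P.
The longitude characters are unchanged.

IP70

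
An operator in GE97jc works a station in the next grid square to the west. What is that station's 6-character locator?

GE97ic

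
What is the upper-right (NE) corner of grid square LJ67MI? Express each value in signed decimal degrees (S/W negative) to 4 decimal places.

7.3750, 53.0833

Field L=11, J=9: +11·20° lon, +9·10° lat → SW at lon 40°, lat 0°.
Square 6, 7: +6·2° lon, +7·1° lat → SW at lon 52°, lat 7°.
Subsquare m=12, i=8: +12·0.0833333° lon, +8·0.0416667° lat → SW at lon 53°, lat 7.33333°.
Cell spans 0.0833333° lon × 0.0416667° lat. NE corner is SW corner plus one full cell.
latitude 7.3750, longitude 53.0833.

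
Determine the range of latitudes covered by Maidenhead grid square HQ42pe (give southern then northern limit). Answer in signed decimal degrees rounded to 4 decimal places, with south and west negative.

72.1667, 72.2083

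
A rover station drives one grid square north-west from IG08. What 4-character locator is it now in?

Longitude square 0; −1 → -1, wraps to 9, carry into field.
Longitude field I = 8; −1 → 7 = H.
Latitude square 8; +1 → 9.

HG99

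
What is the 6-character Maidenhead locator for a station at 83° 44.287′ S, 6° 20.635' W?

IA66tg

Offset from 180°W / 90°S: lon 173.6561°, lat 6.2619°.
Field: lon ⌊173.6561/20⌋ = 8 → I; lat ⌊6.2619/10⌋ = 0 → A.
Square: lon ⌊13.6561/2⌋ = 6; lat ⌊6.2619/1⌋ = 6.
Subsquare: lon ⌊1.6561/0.0833333⌋ = 19 → t; lat ⌊0.2619/0.0416667⌋ = 6 → g.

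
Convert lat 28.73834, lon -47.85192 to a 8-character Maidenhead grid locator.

GL68br77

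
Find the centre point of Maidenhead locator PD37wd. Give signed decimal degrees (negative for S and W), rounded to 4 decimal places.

Field P=15, D=3: +15·20° lon, +3·10° lat → SW at lon 120°, lat -60°.
Square 3, 7: +3·2° lon, +7·1° lat → SW at lon 126°, lat -53°.
Subsquare w=22, d=3: +22·0.0833333° lon, +3·0.0416667° lat → SW at lon 127.833°, lat -52.875°.
Cell spans 0.0833333° lon × 0.0416667° lat. Centre is SW corner plus half of each.
latitude -52.8542, longitude 127.8750.

-52.8542, 127.8750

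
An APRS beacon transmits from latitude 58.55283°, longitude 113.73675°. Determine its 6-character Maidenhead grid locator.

Add 180° to longitude and 90° to latitude: 293.7368, 148.5528.
Field (20°×10°, letters A–R): lon ⌊293.7368/20⌋ = 14 → O; lat ⌊148.5528/10⌋ = 14 → O.
Square (2°×1°, digits 0–9): lon ⌊13.7368/2⌋ = 6; lat ⌊8.5528/1⌋ = 8.
Subsquare (5′×2.5′, letters a–x): lon ⌊1.7368/0.0833333⌋ = 20 → u; lat ⌊0.5528/0.0416667⌋ = 13 → n.

OO68un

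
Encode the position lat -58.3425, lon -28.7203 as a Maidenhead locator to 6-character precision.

HD51pp

Offset from 180°W / 90°S: lon 151.2797°, lat 31.6575°.
Field: 151.2797/20 → 7 → H, 31.6575/10 → 3 → D; chars HD.
Square: 11.2797/2 → 5, 1.6575/1 → 1; chars 51.
Subsquare: 1.2797/0.0833333 → 15 → p, 0.6575/0.0416667 → 15 → p; chars pp.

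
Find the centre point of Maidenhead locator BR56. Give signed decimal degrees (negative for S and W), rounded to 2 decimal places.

86.50, -149.00

Field B=1, R=17: +1·20° lon, +17·10° lat → SW at lon -160°, lat 80°.
Square 5, 6: +5·2° lon, +6·1° lat → SW at lon -150°, lat 86°.
Cell spans 2° lon × 1° lat. Centre is SW corner plus half of each.
latitude 86.50, longitude -149.00.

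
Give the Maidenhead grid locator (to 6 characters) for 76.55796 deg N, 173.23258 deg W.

AQ36jn

Add 180° to longitude and 90° to latitude: 6.7674, 166.5580.
Field: 6.7674/20 → 0 → A, 166.5580/10 → 16 → Q; chars AQ.
Square: 6.7674/2 → 3, 6.5580/1 → 6; chars 36.
Subsquare: 0.7674/0.0833333 → 9 → j, 0.5580/0.0416667 → 13 → n; chars jn.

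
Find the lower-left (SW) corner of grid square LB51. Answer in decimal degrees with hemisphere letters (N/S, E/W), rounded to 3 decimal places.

79.000° S, 50.000° E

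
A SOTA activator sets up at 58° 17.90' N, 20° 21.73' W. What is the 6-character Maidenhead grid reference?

HO98th

Offset from 180°W / 90°S: lon 159.6378°, lat 148.2983°.
Field (20°×10°, letters A–R): 159.6378/20 → 7 → H, 148.2983/10 → 14 → O; chars HO.
Square (2°×1°, digits 0–9): 19.6378/2 → 9, 8.2983/1 → 8; chars 98.
Subsquare (5′×2.5′, letters a–x): 1.6378/0.0833333 → 19 → t, 0.2983/0.0416667 → 7 → h; chars th.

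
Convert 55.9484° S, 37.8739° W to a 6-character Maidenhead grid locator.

HD14bb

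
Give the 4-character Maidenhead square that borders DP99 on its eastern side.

EP09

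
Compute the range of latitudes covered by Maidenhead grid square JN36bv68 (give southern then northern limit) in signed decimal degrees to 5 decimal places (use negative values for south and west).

Field J=9, N=13: +9·20° lon, +13·10° lat → SW at lon 0°, lat 40°.
Square 3, 6: +3·2° lon, +6·1° lat → SW at lon 6°, lat 46°.
Subsquare b=1, v=21: +1·0.0833333° lon, +21·0.0416667° lat → SW at lon 6.08333°, lat 46.875°.
Extended square 6, 8: +6·0.00833333° lon, +8·0.00416667° lat → SW at lon 6.13333°, lat 46.9083°.
Cell spans 0.00833333° lon × 0.00416667° lat.
south 46.90833, north 46.91250.

46.90833, 46.91250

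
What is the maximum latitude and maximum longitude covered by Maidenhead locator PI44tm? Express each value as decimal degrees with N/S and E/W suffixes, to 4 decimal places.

Field P=15, I=8: +15·20° lon, +8·10° lat → SW at lon 120°, lat -10°.
Square 4, 4: +4·2° lon, +4·1° lat → SW at lon 128°, lat -6°.
Subsquare t=19, m=12: +19·0.0833333° lon, +12·0.0416667° lat → SW at lon 129.583°, lat -5.5°.
Cell spans 0.0833333° lon × 0.0416667° lat. NE corner is SW corner plus one full cell.
latitude 5.4583° S, longitude 129.6667° E.

5.4583° S, 129.6667° E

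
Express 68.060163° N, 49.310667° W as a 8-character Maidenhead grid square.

GP58ib24

Offset from 180°W / 90°S: lon 130.68933°, lat 158.06016°.
Field: 130.68933/20 → 6 → G, 158.06016/10 → 15 → P; chars GP.
Square: 10.68933/2 → 5, 8.06016/1 → 8; chars 58.
Subsquare: 0.68933/0.0833333 → 8 → i, 0.06016/0.0416667 → 1 → b; chars ib.
Extended square: 0.02267/0.00833333 → 2, 0.01850/0.00416667 → 4; chars 24.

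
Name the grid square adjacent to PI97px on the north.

Latitude subsquare x = 23; +1 → 24, wraps to 0 = a, carry into square.
Latitude square 7; +1 → 8.
The longitude characters are unchanged.

PI98pa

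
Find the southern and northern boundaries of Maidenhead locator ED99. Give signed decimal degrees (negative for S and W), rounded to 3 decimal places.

Field E=4, D=3: +4·20° lon, +3·10° lat → SW at lon -100°, lat -60°.
Square 9, 9: +9·2° lon, +9·1° lat → SW at lon -82°, lat -51°.
Cell spans 2° lon × 1° lat.
south -51.000, north -50.000.

-51.000, -50.000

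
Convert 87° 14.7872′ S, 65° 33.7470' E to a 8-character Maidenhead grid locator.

MA22ss70

Add 180° to longitude and 90° to latitude: 245.56245, 2.75355.
Field: 245.56245/20 → 12 → M, 2.75355/10 → 0 → A; chars MA.
Square: 5.56245/2 → 2, 2.75355/1 → 2; chars 22.
Subsquare: 1.56245/0.0833333 → 18 → s, 0.75355/0.0416667 → 18 → s; chars ss.
Extended square: 0.06245/0.00833333 → 7, 0.00355/0.00416667 → 0; chars 70.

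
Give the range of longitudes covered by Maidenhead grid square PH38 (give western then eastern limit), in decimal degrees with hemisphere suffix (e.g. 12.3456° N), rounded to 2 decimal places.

126.00° E, 128.00° E

Field P=15, H=7: +15·20° lon, +7·10° lat → SW at lon 120°, lat -20°.
Square 3, 8: +3·2° lon, +8·1° lat → SW at lon 126°, lat -12°.
Cell spans 2° lon × 1° lat.
west 126.00° E, east 128.00° E.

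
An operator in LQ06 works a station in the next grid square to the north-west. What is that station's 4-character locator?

Longitude square 0; −1 → -1, wraps to 9, carry into field.
Longitude field L = 11; −1 → 10 = K.
Latitude square 6; +1 → 7.

KQ97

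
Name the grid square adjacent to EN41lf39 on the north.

Latitude extended square 9; +1 → 10, wraps to 0, carry into subsquare.
Latitude subsquare f = 5; +1 → 6 = g.
The longitude characters are unchanged.

EN41lg30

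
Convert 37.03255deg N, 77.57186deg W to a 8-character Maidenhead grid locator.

FM17fa17

Shift to the Maidenhead origin (180°W, 90°S): lon 102.42814, lat 127.03255.
Field: 102.42814/20 → 5 → F, 127.03255/10 → 12 → M; chars FM.
Square: 2.42814/2 → 1, 7.03255/1 → 7; chars 17.
Subsquare: 0.42814/0.0833333 → 5 → f, 0.03255/0.0416667 → 0 → a; chars fa.
Extended square: 0.01147/0.00833333 → 1, 0.03255/0.00416667 → 7; chars 17.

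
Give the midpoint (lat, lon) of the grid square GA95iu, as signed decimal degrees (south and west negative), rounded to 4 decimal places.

Field G=6, A=0: +6·20° lon, +0·10° lat → SW at lon -60°, lat -90°.
Square 9, 5: +9·2° lon, +5·1° lat → SW at lon -42°, lat -85°.
Subsquare i=8, u=20: +8·0.0833333° lon, +20·0.0416667° lat → SW at lon -41.3333°, lat -84.1667°.
Cell spans 0.0833333° lon × 0.0416667° lat. Centre is SW corner plus half of each.
latitude -84.1458, longitude -41.2917.

-84.1458, -41.2917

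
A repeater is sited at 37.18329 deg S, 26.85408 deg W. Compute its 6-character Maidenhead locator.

HF62nt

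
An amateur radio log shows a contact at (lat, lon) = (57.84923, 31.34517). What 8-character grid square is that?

KO57qu13

Offset from 180°W / 90°S: lon 211.34517°, lat 147.84923°.
Field: lon ⌊211.34517/20⌋ = 10 → K; lat ⌊147.84923/10⌋ = 14 → O.
Square: lon ⌊11.34517/2⌋ = 5; lat ⌊7.84923/1⌋ = 7.
Subsquare: lon ⌊1.34517/0.0833333⌋ = 16 → q; lat ⌊0.84923/0.0416667⌋ = 20 → u.
Extended square: lon ⌊0.01184/0.00833333⌋ = 1; lat ⌊0.01590/0.00416667⌋ = 3.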